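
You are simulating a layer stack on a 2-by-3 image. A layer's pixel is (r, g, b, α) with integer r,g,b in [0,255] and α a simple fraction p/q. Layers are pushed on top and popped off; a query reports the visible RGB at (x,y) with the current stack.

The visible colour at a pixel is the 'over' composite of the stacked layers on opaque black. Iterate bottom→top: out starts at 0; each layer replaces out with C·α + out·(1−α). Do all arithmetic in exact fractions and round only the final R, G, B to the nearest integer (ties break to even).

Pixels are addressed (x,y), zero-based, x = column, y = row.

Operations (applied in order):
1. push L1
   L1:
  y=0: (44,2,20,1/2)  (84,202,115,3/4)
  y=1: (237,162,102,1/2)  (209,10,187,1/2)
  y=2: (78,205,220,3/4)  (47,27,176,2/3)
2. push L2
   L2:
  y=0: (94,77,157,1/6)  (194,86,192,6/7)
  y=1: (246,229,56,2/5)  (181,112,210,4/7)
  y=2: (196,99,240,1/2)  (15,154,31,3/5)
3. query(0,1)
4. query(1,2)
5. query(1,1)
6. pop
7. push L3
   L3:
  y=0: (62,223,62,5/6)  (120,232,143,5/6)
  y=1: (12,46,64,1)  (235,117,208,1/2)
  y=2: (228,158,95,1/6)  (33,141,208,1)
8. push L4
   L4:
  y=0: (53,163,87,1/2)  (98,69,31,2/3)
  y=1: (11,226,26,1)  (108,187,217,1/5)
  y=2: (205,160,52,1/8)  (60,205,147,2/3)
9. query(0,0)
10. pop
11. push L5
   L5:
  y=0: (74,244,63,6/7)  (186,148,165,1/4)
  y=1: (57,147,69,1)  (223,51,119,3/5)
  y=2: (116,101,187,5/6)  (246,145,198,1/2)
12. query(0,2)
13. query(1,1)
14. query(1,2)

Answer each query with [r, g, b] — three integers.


(0,1) stack=L1,L2; from [0,0,0]:
+L1 (α=1/2) → [237/2, 81, 51]
+L2 (α=2/5) → [339/2, 701/5, 53]
→ [170, 140, 53]

query (1,2) [L1,L2] — begin 0,0,0
+L1 (α=2/3) → [94/3, 18, 352/3]
+L2 (α=3/5) → [323/15, 498/5, 983/15]
→ [22, 100, 66]

query (1,1) [L1,L2] — begin 0,0,0
+L1 (α=1/2) → [209/2, 5, 187/2]
+L2 (α=4/7) → [2075/14, 463/7, 2241/14]
= [148, 66, 160]

at x=0,y=0 over L1,L3,L4:
+L1 (α=1/2) → [22, 1, 10]
+L3 (α=5/6) → [166/3, 186, 160/3]
+L4 (α=1/2) → [325/6, 349/2, 421/6]
→ [54, 174, 70]

at x=0,y=2 over L1,L3,L5:
after L1 α=3/4: [117/2, 615/4, 165]
after L3 α=1/6: [347/4, 3707/24, 460/3]
after L5 α=5/6: [889/8, 15827/144, 3265/18]
rounded: [111, 110, 181]

at x=1,y=1 over L1,L3,L5:
L1 α=1/2: [209/2, 5, 187/2]
L3 α=1/2: [679/4, 61, 603/4]
L5 α=3/5: [2017/10, 55, 1317/10]
rounded: [202, 55, 132]

at x=1,y=2 over L1,L3,L5:
+L1 (α=2/3) → [94/3, 18, 352/3]
+L3 (α=1) → [33, 141, 208]
+L5 (α=1/2) → [279/2, 143, 203]
rounded: [140, 143, 203]


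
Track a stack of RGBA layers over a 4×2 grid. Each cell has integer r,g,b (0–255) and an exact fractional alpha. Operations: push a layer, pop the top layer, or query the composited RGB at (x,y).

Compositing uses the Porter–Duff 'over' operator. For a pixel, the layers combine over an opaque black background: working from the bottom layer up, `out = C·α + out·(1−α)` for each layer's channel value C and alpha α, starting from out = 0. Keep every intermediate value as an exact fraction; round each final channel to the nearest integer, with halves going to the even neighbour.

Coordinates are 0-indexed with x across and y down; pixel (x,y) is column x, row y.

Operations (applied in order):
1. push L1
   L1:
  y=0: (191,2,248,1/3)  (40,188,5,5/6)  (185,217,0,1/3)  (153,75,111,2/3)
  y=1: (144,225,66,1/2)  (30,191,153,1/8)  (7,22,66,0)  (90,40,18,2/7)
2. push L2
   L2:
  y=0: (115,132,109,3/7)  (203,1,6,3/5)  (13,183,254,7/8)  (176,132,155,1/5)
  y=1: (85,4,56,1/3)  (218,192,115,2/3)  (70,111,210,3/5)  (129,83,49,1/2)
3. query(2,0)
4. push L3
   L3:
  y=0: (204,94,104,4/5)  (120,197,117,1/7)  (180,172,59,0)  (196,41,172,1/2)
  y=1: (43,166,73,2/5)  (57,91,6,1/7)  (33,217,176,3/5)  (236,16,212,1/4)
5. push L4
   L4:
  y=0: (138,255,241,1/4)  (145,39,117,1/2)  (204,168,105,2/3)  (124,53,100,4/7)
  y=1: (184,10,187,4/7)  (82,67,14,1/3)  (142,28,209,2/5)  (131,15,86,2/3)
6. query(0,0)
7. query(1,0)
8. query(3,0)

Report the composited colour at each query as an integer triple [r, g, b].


at x=2,y=0 over L1,L2:
L1 α=1/3: [185/3, 217/3, 0]
L2 α=7/8: [229/12, 1015/6, 889/4]
→ [19, 169, 222]

query (0,0) [L1,L2,L3,L4] — begin 0,0,0
+L1 (α=1/3) → [191/3, 2/3, 248/3]
+L2 (α=3/7) → [257/3, 1196/21, 1973/21]
+L3 (α=4/5) → [541/3, 9092/105, 10709/105]
+L4 (α=1/4) → [679/4, 18017/140, 4786/35]
rounded: [170, 129, 137]

(1,0) stack=L1,L2,L3,L4; from [0,0,0]:
after L1 α=5/6: [100/3, 470/3, 25/6]
after L2 α=3/5: [2027/15, 949/15, 79/15]
after L3 α=1/7: [4654/35, 2883/35, 743/35]
after L4 α=1/2: [9729/70, 2124/35, 2419/35]
rounded: [139, 61, 69]

query (3,0) [L1,L2,L3,L4] — begin 0,0,0
L1 α=2/3: [102, 50, 74]
L2 α=1/5: [584/5, 332/5, 451/5]
L3 α=1/2: [782/5, 537/10, 1311/10]
L4 α=4/7: [4826/35, 533/10, 7933/70]
→ [138, 53, 113]


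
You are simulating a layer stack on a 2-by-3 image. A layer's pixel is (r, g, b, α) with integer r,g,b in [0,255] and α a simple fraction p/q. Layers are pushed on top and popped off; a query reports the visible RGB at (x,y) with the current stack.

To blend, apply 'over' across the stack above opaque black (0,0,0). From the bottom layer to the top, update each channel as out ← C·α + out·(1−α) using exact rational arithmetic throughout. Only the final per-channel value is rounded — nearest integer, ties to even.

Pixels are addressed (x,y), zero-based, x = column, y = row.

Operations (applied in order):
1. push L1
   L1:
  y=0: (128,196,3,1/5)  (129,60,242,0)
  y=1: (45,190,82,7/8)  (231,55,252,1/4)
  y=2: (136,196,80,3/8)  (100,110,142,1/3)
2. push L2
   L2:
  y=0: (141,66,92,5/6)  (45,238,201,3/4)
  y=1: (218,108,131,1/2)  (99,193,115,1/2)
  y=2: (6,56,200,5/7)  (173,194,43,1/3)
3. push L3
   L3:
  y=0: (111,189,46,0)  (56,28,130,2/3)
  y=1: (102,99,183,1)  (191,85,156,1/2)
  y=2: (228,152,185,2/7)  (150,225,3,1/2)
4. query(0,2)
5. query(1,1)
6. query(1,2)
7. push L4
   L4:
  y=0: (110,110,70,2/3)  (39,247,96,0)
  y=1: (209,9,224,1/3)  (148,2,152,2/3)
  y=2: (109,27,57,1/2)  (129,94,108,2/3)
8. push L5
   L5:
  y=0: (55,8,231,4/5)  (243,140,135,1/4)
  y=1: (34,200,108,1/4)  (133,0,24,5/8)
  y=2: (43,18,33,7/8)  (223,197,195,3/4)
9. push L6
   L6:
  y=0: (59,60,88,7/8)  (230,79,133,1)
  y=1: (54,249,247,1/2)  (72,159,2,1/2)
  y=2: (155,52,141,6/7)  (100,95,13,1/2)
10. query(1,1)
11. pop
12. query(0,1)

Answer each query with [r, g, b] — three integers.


query (0,2) [L1,L2,L3] — begin 0,0,0
L1 α=3/8: [51, 147/2, 30]
L2 α=5/7: [132/7, 61, 1060/7]
L3 α=2/7: [3852/49, 87, 7890/49]
→ [79, 87, 161]

at x=1,y=1 over L1,L2,L3:
after L1 α=1/4: [231/4, 55/4, 63]
after L2 α=1/2: [627/8, 827/8, 89]
after L3 α=1/2: [2155/16, 1507/16, 245/2]
→ [135, 94, 122]

at x=1,y=2 over L1,L2,L3:
after L1 α=1/3: [100/3, 110/3, 142/3]
after L2 α=1/3: [719/9, 802/9, 413/9]
after L3 α=1/2: [2069/18, 2827/18, 220/9]
= [115, 157, 24]

(1,1) stack=L1,L2,L3,L4,L5,L6; from [0,0,0]:
after L1 α=1/4: [231/4, 55/4, 63]
after L2 α=1/2: [627/8, 827/8, 89]
after L3 α=1/2: [2155/16, 1507/16, 245/2]
after L4 α=2/3: [2297/16, 1571/48, 853/6]
after L5 α=5/8: [17531/128, 1571/128, 1093/16]
after L6 α=1/2: [26747/256, 21923/256, 1125/32]
= [104, 86, 35]

at x=0,y=1 over L1,L2,L3,L4,L5:
after L1 α=7/8: [315/8, 665/4, 287/4]
after L2 α=1/2: [2059/16, 1097/8, 811/8]
after L3 α=1: [102, 99, 183]
after L4 α=1/3: [413/3, 69, 590/3]
after L5 α=1/4: [447/4, 407/4, 349/2]
rounded: [112, 102, 174]


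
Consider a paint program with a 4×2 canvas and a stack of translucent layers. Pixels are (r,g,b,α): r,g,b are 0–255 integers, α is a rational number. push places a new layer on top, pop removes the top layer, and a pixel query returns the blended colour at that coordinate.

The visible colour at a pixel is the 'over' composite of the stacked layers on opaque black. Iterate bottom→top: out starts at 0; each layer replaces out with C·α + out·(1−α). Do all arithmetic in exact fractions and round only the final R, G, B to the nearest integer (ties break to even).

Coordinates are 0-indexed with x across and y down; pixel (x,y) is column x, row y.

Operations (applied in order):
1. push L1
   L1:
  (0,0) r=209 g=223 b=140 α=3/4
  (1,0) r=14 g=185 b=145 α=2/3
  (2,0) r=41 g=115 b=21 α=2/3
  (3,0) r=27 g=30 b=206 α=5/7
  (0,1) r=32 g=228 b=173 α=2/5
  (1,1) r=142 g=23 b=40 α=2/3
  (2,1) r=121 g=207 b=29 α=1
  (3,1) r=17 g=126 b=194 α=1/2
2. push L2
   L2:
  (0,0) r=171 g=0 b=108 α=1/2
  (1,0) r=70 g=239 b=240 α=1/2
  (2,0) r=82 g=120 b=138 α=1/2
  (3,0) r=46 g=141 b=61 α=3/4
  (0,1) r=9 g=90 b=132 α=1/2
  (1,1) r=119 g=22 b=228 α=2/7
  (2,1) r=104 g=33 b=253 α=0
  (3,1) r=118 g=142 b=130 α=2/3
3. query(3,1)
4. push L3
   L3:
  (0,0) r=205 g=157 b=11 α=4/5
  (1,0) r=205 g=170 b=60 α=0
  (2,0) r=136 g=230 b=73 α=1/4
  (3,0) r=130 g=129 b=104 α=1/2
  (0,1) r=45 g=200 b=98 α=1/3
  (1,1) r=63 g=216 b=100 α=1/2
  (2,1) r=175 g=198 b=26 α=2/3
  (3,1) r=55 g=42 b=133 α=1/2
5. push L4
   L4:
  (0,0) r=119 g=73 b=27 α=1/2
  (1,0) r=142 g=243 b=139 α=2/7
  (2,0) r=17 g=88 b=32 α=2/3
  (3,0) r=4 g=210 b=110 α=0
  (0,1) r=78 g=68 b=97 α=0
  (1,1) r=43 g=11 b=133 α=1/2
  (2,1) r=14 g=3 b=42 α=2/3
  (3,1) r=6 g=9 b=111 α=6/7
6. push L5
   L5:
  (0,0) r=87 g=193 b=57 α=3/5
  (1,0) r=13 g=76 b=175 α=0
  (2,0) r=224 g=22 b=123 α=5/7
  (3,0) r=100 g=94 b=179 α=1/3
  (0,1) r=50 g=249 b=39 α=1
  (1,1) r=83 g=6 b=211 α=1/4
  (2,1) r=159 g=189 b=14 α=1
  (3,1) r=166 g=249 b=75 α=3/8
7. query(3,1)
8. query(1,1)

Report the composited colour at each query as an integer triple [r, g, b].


(3,1) stack=L1,L2; from [0,0,0]:
after L1 α=1/2: [17/2, 63, 97]
after L2 α=2/3: [163/2, 347/3, 119]
rounded: [82, 116, 119]

query (3,1) [L1,L2,L3,L4,L5] — begin 0,0,0
+L1 (α=1/2) → [17/2, 63, 97]
+L2 (α=2/3) → [163/2, 347/3, 119]
+L3 (α=1/2) → [273/4, 473/6, 126]
+L4 (α=6/7) → [417/28, 797/42, 792/7]
+L5 (α=3/8) → [16029/224, 35359/336, 5535/56]
= [72, 105, 99]

at x=1,y=1 over L1,L2,L3,L4,L5:
+L1 (α=2/3) → [284/3, 46/3, 80/3]
+L2 (α=2/7) → [2134/21, 362/21, 1768/21]
+L3 (α=1/2) → [3457/42, 2449/21, 1934/21]
+L4 (α=1/2) → [5263/84, 1340/21, 4727/42]
+L5 (α=1/4) → [7587/112, 691/14, 7681/56]
= [68, 49, 137]


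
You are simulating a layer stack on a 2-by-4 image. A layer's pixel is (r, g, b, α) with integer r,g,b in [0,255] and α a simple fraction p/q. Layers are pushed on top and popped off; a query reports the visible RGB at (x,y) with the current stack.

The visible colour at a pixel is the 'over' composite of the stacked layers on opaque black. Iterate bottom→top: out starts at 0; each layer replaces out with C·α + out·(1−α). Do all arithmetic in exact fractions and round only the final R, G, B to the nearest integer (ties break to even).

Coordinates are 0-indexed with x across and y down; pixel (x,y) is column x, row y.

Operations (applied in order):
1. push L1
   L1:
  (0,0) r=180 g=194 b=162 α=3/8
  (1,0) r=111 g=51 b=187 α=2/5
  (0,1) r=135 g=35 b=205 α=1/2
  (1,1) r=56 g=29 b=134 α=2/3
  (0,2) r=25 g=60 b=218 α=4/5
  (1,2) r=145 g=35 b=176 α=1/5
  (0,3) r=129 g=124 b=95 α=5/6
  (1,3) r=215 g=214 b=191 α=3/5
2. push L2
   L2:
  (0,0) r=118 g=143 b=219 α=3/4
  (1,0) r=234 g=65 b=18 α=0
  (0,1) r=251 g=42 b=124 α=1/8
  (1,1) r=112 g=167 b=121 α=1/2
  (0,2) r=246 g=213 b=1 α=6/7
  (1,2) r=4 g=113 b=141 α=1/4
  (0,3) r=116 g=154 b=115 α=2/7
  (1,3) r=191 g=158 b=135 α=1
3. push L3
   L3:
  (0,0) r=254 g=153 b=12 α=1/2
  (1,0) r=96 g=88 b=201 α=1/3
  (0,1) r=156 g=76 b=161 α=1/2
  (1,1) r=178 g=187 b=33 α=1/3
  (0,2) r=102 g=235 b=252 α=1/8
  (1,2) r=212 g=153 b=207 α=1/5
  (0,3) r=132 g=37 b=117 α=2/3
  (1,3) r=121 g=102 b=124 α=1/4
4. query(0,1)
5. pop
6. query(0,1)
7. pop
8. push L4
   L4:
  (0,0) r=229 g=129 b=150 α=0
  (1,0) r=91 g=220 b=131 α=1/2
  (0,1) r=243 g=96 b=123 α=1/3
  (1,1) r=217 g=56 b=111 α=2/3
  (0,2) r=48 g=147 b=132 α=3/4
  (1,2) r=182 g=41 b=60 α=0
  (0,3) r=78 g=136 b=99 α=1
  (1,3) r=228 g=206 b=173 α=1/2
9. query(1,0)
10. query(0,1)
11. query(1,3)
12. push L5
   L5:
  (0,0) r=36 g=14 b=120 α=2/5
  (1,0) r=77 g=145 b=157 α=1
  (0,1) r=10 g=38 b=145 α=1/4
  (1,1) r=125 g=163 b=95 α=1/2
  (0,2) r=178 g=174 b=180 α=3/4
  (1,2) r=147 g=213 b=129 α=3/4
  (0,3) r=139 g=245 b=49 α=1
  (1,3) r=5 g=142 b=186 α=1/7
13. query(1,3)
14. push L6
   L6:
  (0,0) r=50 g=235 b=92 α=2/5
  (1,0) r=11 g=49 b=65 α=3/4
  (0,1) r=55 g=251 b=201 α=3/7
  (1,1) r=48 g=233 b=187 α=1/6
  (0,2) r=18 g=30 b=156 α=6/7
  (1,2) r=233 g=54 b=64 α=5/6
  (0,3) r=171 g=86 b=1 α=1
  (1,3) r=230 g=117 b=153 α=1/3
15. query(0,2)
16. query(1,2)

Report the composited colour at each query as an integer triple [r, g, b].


at x=0,y=1 over L1,L2,L3:
+L1 (α=1/2) → [135/2, 35/2, 205/2]
+L2 (α=1/8) → [1447/16, 329/16, 1683/16]
+L3 (α=1/2) → [3943/32, 1545/32, 4259/32]
= [123, 48, 133]

at x=0,y=1 over L1,L2:
L1 α=1/2: [135/2, 35/2, 205/2]
L2 α=1/8: [1447/16, 329/16, 1683/16]
= [90, 21, 105]

at x=1,y=0 over L1,L4:
after L1 α=2/5: [222/5, 102/5, 374/5]
after L4 α=1/2: [677/10, 601/5, 1029/10]
= [68, 120, 103]

at x=0,y=1 over L1,L4:
L1 α=1/2: [135/2, 35/2, 205/2]
L4 α=1/3: [126, 131/3, 328/3]
= [126, 44, 109]

(1,3) stack=L1,L4; from [0,0,0]:
L1 α=3/5: [129, 642/5, 573/5]
L4 α=1/2: [357/2, 836/5, 719/5]
→ [178, 167, 144]

(1,3) stack=L1,L4,L5; from [0,0,0]:
after L1 α=3/5: [129, 642/5, 573/5]
after L4 α=1/2: [357/2, 836/5, 719/5]
after L5 α=1/7: [1076/7, 818/5, 5244/35]
rounded: [154, 164, 150]

query (0,2) [L1,L4,L5,L6] — begin 0,0,0
after L1 α=4/5: [20, 48, 872/5]
after L4 α=3/4: [41, 489/4, 713/5]
after L5 α=3/4: [575/4, 2577/16, 3413/20]
after L6 α=6/7: [1007/28, 5457/112, 22133/140]
= [36, 49, 158]

query (1,2) [L1,L4,L5,L6] — begin 0,0,0
L1 α=1/5: [29, 7, 176/5]
L4 α=0: [29, 7, 176/5]
L5 α=3/4: [235/2, 323/2, 2111/20]
L6 α=5/6: [855/4, 863/12, 2837/40]
= [214, 72, 71]


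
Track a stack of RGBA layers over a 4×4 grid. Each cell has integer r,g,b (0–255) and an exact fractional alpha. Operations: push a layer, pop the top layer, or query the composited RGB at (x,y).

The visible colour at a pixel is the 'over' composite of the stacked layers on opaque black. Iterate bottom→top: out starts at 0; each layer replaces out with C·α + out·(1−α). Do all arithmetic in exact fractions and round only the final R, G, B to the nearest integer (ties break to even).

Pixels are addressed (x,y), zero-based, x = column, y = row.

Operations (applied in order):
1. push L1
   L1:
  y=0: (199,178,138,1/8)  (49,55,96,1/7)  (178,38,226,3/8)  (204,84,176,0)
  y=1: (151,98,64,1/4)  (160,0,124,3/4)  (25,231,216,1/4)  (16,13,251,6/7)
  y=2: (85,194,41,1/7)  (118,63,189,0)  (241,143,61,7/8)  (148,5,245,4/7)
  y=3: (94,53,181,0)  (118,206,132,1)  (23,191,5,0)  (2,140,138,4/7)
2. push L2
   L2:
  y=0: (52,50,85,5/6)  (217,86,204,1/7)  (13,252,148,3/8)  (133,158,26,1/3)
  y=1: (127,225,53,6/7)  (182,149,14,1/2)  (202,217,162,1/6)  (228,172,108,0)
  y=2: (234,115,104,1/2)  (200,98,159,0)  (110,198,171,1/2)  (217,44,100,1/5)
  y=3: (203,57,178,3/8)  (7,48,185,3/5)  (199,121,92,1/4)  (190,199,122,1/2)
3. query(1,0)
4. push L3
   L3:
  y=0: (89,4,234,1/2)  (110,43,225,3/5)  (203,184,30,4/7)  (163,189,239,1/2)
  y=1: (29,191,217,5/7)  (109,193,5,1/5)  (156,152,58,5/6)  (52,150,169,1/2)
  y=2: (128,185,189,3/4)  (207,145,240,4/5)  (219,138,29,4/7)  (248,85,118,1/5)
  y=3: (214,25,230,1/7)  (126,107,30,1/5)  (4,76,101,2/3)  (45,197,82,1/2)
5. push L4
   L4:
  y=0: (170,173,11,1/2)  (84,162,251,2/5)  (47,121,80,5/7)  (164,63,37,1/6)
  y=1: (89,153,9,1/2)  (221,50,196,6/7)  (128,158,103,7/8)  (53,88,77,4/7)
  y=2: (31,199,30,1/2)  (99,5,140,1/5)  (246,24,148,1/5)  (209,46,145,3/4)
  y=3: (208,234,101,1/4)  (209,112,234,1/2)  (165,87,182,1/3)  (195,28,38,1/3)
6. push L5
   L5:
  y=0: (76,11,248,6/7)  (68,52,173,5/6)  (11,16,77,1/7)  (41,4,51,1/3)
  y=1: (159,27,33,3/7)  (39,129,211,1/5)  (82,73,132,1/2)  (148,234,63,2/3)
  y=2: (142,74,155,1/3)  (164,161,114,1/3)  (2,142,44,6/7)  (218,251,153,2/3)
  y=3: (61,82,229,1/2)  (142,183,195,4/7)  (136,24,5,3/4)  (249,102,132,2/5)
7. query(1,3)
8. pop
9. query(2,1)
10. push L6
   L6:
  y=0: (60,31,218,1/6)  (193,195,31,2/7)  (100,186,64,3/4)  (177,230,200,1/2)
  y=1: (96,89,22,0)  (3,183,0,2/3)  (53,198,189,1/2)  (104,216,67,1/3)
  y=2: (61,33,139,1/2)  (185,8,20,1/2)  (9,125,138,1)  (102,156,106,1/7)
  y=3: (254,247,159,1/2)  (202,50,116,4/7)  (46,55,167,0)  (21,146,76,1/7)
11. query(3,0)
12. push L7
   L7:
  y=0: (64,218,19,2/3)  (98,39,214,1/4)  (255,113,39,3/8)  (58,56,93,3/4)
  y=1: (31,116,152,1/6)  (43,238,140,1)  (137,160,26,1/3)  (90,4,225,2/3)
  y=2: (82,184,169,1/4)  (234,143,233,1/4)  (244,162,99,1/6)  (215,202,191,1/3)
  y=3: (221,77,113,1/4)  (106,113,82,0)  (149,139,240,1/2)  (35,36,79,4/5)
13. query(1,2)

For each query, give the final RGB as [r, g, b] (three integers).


(1,0) stack=L1,L2; from [0,0,0]:
after L1 α=1/7: [7, 55/7, 96/7]
after L2 α=1/7: [37, 932/49, 2004/49]
= [37, 19, 41]

query (1,3) [L1,L2,L3,L4,L5] — begin 0,0,0
+L1 (α=1) → [118, 206, 132]
+L2 (α=3/5) → [257/5, 556/5, 819/5]
+L3 (α=1/5) → [1658/25, 2759/25, 3426/25]
+L4 (α=1/2) → [6883/50, 5559/50, 4638/25]
+L5 (α=4/7) → [7007/50, 7611/50, 33414/175]
→ [140, 152, 191]

query (2,1) [L1,L2,L3,L4] — begin 0,0,0
after L1 α=1/4: [25/4, 231/4, 54]
after L2 α=1/6: [311/8, 2023/24, 72]
after L3 α=5/6: [6551/48, 20263/144, 181/3]
after L4 α=7/8: [49559/384, 179527/1152, 293/3]
→ [129, 156, 98]

query (3,0) [L1,L2,L3,L4,L6] — begin 0,0,0
after L1 α=0: [0, 0, 0]
after L2 α=1/3: [133/3, 158/3, 26/3]
after L3 α=1/2: [311/3, 725/6, 743/6]
after L4 α=1/6: [2047/18, 4003/36, 3937/36]
after L6 α=1/2: [5233/36, 12283/72, 11137/72]
rounded: [145, 171, 155]

(1,2) stack=L1,L2,L3,L4,L6,L7; from [0,0,0]:
+L1 (α=0) → [0, 0, 0]
+L2 (α=0) → [0, 0, 0]
+L3 (α=4/5) → [828/5, 116, 192]
+L4 (α=1/5) → [3807/25, 469/5, 908/5]
+L6 (α=1/2) → [4216/25, 509/10, 504/5]
+L7 (α=1/4) → [9249/50, 2957/40, 2677/20]
rounded: [185, 74, 134]


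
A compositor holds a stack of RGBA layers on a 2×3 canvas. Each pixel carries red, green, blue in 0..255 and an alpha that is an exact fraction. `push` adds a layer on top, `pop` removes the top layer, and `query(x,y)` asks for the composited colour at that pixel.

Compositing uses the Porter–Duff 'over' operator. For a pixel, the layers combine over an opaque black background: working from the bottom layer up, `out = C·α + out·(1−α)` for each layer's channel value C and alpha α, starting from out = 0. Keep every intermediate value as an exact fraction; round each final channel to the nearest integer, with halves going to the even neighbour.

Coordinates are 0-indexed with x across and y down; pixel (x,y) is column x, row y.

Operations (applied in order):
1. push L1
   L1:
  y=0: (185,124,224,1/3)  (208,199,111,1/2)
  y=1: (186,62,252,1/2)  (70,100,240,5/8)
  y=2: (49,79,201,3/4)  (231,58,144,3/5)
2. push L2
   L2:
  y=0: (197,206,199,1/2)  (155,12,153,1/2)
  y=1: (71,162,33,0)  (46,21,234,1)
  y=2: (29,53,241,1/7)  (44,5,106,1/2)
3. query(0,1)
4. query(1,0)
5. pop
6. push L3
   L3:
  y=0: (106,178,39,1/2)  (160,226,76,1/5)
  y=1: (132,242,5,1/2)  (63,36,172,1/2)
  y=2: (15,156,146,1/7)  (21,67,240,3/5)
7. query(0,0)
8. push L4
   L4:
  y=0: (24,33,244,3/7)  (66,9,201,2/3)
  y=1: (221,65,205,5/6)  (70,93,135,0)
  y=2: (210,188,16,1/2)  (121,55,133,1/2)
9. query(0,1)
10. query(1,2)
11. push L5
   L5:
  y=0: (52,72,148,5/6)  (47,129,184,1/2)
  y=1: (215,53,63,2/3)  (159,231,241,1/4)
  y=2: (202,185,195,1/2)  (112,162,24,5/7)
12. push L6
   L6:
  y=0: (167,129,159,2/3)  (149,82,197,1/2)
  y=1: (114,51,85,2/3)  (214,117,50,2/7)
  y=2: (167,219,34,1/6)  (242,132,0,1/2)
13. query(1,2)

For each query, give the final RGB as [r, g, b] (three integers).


at x=0,y=1 over L1,L2:
after L1 α=1/2: [93, 31, 126]
after L2 α=0: [93, 31, 126]
= [93, 31, 126]

at x=1,y=0 over L1,L2:
+L1 (α=1/2) → [104, 199/2, 111/2]
+L2 (α=1/2) → [259/2, 223/4, 417/4]
→ [130, 56, 104]

at x=0,y=0 over L1,L3:
after L1 α=1/3: [185/3, 124/3, 224/3]
after L3 α=1/2: [503/6, 329/3, 341/6]
= [84, 110, 57]

query (0,1) [L1,L3,L4] — begin 0,0,0
+L1 (α=1/2) → [93, 31, 126]
+L3 (α=1/2) → [225/2, 273/2, 131/2]
+L4 (α=5/6) → [2435/12, 923/12, 727/4]
→ [203, 77, 182]

query (1,2) [L1,L3,L4] — begin 0,0,0
+L1 (α=3/5) → [693/5, 174/5, 432/5]
+L3 (α=3/5) → [1701/25, 1353/25, 4464/25]
+L4 (α=1/2) → [2363/25, 1364/25, 7789/50]
rounded: [95, 55, 156]

at x=1,y=2 over L1,L3,L4,L5,L6:
L1 α=3/5: [693/5, 174/5, 432/5]
L3 α=3/5: [1701/25, 1353/25, 4464/25]
L4 α=1/2: [2363/25, 1364/25, 7789/50]
L5 α=5/7: [18726/175, 22978/175, 10789/175]
L6 α=1/2: [30538/175, 23039/175, 10789/350]
= [175, 132, 31]


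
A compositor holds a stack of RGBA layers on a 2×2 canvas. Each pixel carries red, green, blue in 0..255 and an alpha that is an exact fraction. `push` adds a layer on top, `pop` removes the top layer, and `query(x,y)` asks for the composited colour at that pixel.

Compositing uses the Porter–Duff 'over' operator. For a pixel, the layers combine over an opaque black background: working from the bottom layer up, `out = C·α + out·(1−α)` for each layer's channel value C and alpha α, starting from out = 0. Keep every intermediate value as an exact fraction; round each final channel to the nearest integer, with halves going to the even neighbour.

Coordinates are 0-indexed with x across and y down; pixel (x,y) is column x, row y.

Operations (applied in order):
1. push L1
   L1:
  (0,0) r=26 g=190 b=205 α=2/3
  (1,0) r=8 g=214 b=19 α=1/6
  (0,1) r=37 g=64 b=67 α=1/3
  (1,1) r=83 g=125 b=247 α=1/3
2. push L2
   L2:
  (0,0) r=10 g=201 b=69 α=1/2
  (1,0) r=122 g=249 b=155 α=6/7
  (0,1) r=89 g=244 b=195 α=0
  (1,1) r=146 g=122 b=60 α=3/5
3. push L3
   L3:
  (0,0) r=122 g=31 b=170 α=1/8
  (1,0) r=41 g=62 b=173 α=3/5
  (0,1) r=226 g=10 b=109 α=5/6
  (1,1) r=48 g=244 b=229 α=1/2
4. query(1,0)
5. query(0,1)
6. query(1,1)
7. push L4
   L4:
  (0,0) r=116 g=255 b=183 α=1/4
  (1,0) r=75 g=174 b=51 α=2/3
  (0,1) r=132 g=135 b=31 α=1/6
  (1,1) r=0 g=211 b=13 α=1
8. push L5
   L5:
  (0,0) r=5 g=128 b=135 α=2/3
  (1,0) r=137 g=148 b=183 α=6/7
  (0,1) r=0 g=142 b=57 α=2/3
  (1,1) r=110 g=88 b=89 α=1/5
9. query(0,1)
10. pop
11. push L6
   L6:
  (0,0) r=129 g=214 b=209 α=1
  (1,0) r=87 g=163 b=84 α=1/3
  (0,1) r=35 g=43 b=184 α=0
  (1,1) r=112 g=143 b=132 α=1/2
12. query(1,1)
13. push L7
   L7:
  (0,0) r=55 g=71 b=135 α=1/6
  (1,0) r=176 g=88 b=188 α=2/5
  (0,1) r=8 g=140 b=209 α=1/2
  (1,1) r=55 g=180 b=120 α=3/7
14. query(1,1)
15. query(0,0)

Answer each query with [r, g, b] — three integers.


query (1,0) [L1,L2,L3] — begin 0,0,0
+L1 (α=1/6) → [4/3, 107/3, 19/6]
+L2 (α=6/7) → [2200/21, 4589/21, 5599/42]
+L3 (α=3/5) → [6983/105, 13084/105, 16498/105]
= [67, 125, 157]

query (0,1) [L1,L2,L3] — begin 0,0,0
+L1 (α=1/3) → [37/3, 64/3, 67/3]
+L2 (α=0) → [37/3, 64/3, 67/3]
+L3 (α=5/6) → [3427/18, 107/9, 851/9]
→ [190, 12, 95]

(1,1) stack=L1,L2,L3; from [0,0,0]:
L1 α=1/3: [83/3, 125/3, 247/3]
L2 α=3/5: [296/3, 1348/15, 1034/15]
L3 α=1/2: [220/3, 2504/15, 4469/30]
→ [73, 167, 149]

at x=0,y=1 over L1,L2,L3,L4,L5:
after L1 α=1/3: [37/3, 64/3, 67/3]
after L2 α=0: [37/3, 64/3, 67/3]
after L3 α=5/6: [3427/18, 107/9, 851/9]
after L4 α=1/6: [19511/108, 875/27, 2267/27]
after L5 α=2/3: [19511/324, 8543/81, 5345/81]
rounded: [60, 105, 66]

at x=1,y=1 over L1,L2,L3,L4,L6:
+L1 (α=1/3) → [83/3, 125/3, 247/3]
+L2 (α=3/5) → [296/3, 1348/15, 1034/15]
+L3 (α=1/2) → [220/3, 2504/15, 4469/30]
+L4 (α=1) → [0, 211, 13]
+L6 (α=1/2) → [56, 177, 145/2]
= [56, 177, 72]

(1,1) stack=L1,L2,L3,L4,L6,L7; from [0,0,0]:
+L1 (α=1/3) → [83/3, 125/3, 247/3]
+L2 (α=3/5) → [296/3, 1348/15, 1034/15]
+L3 (α=1/2) → [220/3, 2504/15, 4469/30]
+L4 (α=1) → [0, 211, 13]
+L6 (α=1/2) → [56, 177, 145/2]
+L7 (α=3/7) → [389/7, 1248/7, 650/7]
rounded: [56, 178, 93]

at x=0,y=0 over L1,L2,L3,L4,L6,L7:
L1 α=2/3: [52/3, 380/3, 410/3]
L2 α=1/2: [41/3, 983/6, 617/6]
L3 α=1/8: [653/24, 7067/48, 5339/48]
L4 α=1/4: [1581/32, 11147/64, 8267/64]
L6 α=1: [129, 214, 209]
L7 α=1/6: [350/3, 1141/6, 590/3]
= [117, 190, 197]


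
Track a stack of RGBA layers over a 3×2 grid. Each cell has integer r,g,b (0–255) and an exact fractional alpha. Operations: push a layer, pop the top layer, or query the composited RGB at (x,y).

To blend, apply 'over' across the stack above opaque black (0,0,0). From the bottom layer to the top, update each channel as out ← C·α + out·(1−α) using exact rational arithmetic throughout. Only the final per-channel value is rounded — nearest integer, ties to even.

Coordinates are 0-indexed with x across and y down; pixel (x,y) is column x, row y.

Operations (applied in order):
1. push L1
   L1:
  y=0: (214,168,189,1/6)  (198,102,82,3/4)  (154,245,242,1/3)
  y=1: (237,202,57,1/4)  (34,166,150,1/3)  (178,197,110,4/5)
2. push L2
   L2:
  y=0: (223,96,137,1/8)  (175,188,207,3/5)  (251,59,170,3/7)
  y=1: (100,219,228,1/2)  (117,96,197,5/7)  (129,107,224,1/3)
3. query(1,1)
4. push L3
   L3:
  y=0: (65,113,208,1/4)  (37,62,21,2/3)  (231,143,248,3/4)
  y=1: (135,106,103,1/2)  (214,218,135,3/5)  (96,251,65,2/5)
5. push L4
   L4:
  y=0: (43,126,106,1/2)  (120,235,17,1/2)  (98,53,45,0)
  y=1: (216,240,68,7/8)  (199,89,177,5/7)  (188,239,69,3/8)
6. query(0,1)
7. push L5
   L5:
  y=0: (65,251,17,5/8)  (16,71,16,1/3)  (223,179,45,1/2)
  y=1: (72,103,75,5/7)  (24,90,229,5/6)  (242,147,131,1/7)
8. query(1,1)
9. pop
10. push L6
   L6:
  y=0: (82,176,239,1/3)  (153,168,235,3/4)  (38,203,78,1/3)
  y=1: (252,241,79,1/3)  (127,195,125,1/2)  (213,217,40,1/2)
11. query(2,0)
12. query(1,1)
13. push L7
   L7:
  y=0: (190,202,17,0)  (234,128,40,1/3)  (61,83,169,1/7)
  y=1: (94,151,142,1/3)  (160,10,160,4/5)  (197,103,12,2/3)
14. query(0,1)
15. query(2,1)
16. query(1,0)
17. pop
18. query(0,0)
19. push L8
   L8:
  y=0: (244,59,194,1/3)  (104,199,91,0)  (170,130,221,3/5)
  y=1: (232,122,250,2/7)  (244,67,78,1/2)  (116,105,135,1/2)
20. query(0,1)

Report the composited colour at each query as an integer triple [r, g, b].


query (1,1) [L1,L2] — begin 0,0,0
+L1 (α=1/3) → [34/3, 166/3, 50]
+L2 (α=5/7) → [1823/21, 1772/21, 155]
rounded: [87, 84, 155]

(0,1) stack=L1,L2,L3,L4; from [0,0,0]:
after L1 α=1/4: [237/4, 101/2, 57/4]
after L2 α=1/2: [637/8, 539/4, 969/8]
after L3 α=1/2: [1717/16, 963/8, 1793/16]
after L4 α=7/8: [25909/128, 14403/64, 9409/128]
→ [202, 225, 74]

at x=1,y=1 over L1,L2,L3,L4,L5:
+L1 (α=1/3) → [34/3, 166/3, 50]
+L2 (α=5/7) → [1823/21, 1772/21, 155]
+L3 (α=3/5) → [17128/105, 17278/105, 143]
+L4 (α=5/7) → [138731/735, 81281/735, 1171/7]
+L5 (α=5/6) → [226931/4410, 412031/4410, 1531/7]
→ [51, 93, 219]

query (2,0) [L1,L2,L3,L4,L6] — begin 0,0,0
after L1 α=1/3: [154/3, 245/3, 242/3]
after L2 α=3/7: [2875/21, 1511/21, 2498/21]
after L3 α=3/4: [4357/21, 2630/21, 9061/42]
after L4 α=0: [4357/21, 2630/21, 9061/42]
after L6 α=1/3: [9512/63, 9523/63, 10699/63]
→ [151, 151, 170]

query (1,1) [L1,L2,L3,L4,L6] — begin 0,0,0
after L1 α=1/3: [34/3, 166/3, 50]
after L2 α=5/7: [1823/21, 1772/21, 155]
after L3 α=3/5: [17128/105, 17278/105, 143]
after L4 α=5/7: [138731/735, 81281/735, 1171/7]
after L6 α=1/2: [116038/735, 112303/735, 1023/7]
rounded: [158, 153, 146]

at x=0,y=1 over L1,L2,L3,L4,L6,L7:
L1 α=1/4: [237/4, 101/2, 57/4]
L2 α=1/2: [637/8, 539/4, 969/8]
L3 α=1/2: [1717/16, 963/8, 1793/16]
L4 α=7/8: [25909/128, 14403/64, 9409/128]
L6 α=1/3: [42037/192, 22115/96, 14465/192]
L7 α=1/3: [51061/288, 29363/144, 28097/288]
rounded: [177, 204, 98]

at x=2,y=1 over L1,L2,L3,L4,L6,L7:
+L1 (α=4/5) → [712/5, 788/5, 88]
+L2 (α=1/3) → [2069/15, 2111/15, 400/3]
+L3 (α=2/5) → [3029/25, 4621/25, 106]
+L4 (α=3/8) → [5849/40, 4103/20, 737/8]
+L6 (α=1/2) → [14369/80, 8443/40, 1057/16]
+L7 (α=2/3) → [45889/240, 5561/40, 1441/48]
= [191, 139, 30]

query (1,0) [L1,L2,L3,L4,L6,L7] — begin 0,0,0
after L1 α=3/4: [297/2, 153/2, 123/2]
after L2 α=3/5: [822/5, 717/5, 744/5]
after L3 α=2/3: [1192/15, 1337/15, 318/5]
after L4 α=1/2: [1496/15, 2431/15, 403/10]
after L6 α=3/4: [8381/60, 9991/60, 7453/40]
after L7 α=1/3: [15401/90, 13831/90, 2751/20]
= [171, 154, 138]

query (0,0) [L1,L2,L3,L4,L6] — begin 0,0,0
L1 α=1/6: [107/3, 28, 63/2]
L2 α=1/8: [709/12, 73/2, 715/16]
L3 α=1/4: [969/16, 445/8, 5473/64]
L4 α=1/2: [1657/32, 1453/16, 12257/128]
L6 α=1/3: [2969/48, 2861/24, 27553/192]
rounded: [62, 119, 144]

at x=0,y=1 over L1,L2,L3,L4,L6,L8:
L1 α=1/4: [237/4, 101/2, 57/4]
L2 α=1/2: [637/8, 539/4, 969/8]
L3 α=1/2: [1717/16, 963/8, 1793/16]
L4 α=7/8: [25909/128, 14403/64, 9409/128]
L6 α=1/3: [42037/192, 22115/96, 14465/192]
L8 α=2/7: [299273/1344, 133999/672, 168325/1344]
→ [223, 199, 125]


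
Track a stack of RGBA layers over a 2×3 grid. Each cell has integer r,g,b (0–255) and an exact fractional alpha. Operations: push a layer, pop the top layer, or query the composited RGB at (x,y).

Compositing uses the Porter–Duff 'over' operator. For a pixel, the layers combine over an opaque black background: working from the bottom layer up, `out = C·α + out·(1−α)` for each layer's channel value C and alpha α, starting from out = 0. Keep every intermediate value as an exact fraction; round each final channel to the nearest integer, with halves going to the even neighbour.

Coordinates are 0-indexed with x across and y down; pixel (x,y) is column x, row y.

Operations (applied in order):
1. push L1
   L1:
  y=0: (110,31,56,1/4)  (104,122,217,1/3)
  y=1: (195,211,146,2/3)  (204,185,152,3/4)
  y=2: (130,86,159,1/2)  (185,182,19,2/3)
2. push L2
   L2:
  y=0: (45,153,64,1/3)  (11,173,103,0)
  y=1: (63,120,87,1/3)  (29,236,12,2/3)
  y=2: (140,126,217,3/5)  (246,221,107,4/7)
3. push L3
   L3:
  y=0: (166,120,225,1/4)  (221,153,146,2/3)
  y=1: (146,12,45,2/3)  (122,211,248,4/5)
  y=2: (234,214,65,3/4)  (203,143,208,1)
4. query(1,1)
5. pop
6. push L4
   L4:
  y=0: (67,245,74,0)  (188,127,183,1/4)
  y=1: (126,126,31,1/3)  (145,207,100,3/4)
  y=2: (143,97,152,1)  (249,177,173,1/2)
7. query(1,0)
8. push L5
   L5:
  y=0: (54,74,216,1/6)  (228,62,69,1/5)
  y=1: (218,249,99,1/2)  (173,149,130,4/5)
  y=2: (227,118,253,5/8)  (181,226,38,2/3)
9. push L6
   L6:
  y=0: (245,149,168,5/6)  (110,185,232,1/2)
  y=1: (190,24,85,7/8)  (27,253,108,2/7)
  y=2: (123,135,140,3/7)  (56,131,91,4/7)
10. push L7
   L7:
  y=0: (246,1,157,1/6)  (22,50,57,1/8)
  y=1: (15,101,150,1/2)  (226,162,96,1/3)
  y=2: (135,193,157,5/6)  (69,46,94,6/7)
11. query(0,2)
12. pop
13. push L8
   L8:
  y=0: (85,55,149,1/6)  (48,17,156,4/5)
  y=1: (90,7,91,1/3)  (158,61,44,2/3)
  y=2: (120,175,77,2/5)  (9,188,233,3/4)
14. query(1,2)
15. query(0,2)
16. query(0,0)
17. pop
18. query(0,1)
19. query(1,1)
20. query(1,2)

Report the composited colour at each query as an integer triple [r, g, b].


at x=1,y=1 over L1,L2,L3:
after L1 α=3/4: [153, 555/4, 114]
after L2 α=2/3: [211/3, 2443/12, 46]
after L3 α=4/5: [335/3, 12571/60, 1038/5]
→ [112, 210, 208]

at x=1,y=0 over L1,L2,L4:
L1 α=1/3: [104/3, 122/3, 217/3]
L2 α=0: [104/3, 122/3, 217/3]
L4 α=1/4: [73, 249/4, 100]
rounded: [73, 62, 100]

at x=0,y=2 over L1,L2,L4,L5,L6,L7:
after L1 α=1/2: [65, 43, 159/2]
after L2 α=3/5: [110, 464/5, 162]
after L4 α=1: [143, 97, 152]
after L5 α=5/8: [391/2, 881/8, 1721/8]
after L6 α=3/7: [1151/7, 1691/14, 2561/14]
after L7 α=5/6: [2938/21, 5067/28, 4517/28]
= [140, 181, 161]

(1,2) stack=L1,L2,L4,L5,L6,L8; from [0,0,0]:
after L1 α=2/3: [370/3, 364/3, 38/3]
after L2 α=4/7: [1354/7, 1248/7, 466/7]
after L4 α=1/2: [3097/14, 2487/14, 1677/14]
after L5 α=2/3: [8165/42, 8815/42, 2741/42]
after L6 α=4/7: [11301/98, 16151/98, 7837/98]
after L8 α=3/4: [13947/392, 71423/392, 76339/392]
= [36, 182, 195]

query (0,2) [L1,L2,L4,L5,L6,L8] — begin 0,0,0
L1 α=1/2: [65, 43, 159/2]
L2 α=3/5: [110, 464/5, 162]
L4 α=1: [143, 97, 152]
L5 α=5/8: [391/2, 881/8, 1721/8]
L6 α=3/7: [1151/7, 1691/14, 2561/14]
L8 α=2/5: [5133/35, 9973/70, 9839/70]
→ [147, 142, 141]

query (0,0) [L1,L2,L4,L5,L6,L8] — begin 0,0,0
+L1 (α=1/4) → [55/2, 31/4, 14]
+L2 (α=1/3) → [100/3, 337/6, 92/3]
+L4 (α=0) → [100/3, 337/6, 92/3]
+L5 (α=1/6) → [331/9, 2129/36, 554/9]
+L6 (α=5/6) → [5678/27, 28949/216, 4057/27]
+L8 (α=1/6) → [30685/162, 156625/1296, 12154/81]
rounded: [189, 121, 150]

at x=0,y=1 over L1,L2,L4,L5,L6:
+L1 (α=2/3) → [130, 422/3, 292/3]
+L2 (α=1/3) → [323/3, 1204/9, 845/9]
+L4 (α=1/3) → [1024/9, 3542/27, 1969/27]
+L5 (α=1/2) → [1493/9, 10265/54, 2321/27]
+L6 (α=7/8) → [13463/72, 19337/432, 9193/108]
= [187, 45, 85]

(1,1) stack=L1,L2,L4,L5,L6; from [0,0,0]:
+L1 (α=3/4) → [153, 555/4, 114]
+L2 (α=2/3) → [211/3, 2443/12, 46]
+L4 (α=3/4) → [379/3, 9895/48, 173/2]
+L5 (α=4/5) → [491/3, 38503/240, 1213/10]
+L6 (α=2/7) → [2617/21, 62791/336, 235/2]
→ [125, 187, 118]

query (1,2) [L1,L2,L4,L5,L6] — begin 0,0,0
after L1 α=2/3: [370/3, 364/3, 38/3]
after L2 α=4/7: [1354/7, 1248/7, 466/7]
after L4 α=1/2: [3097/14, 2487/14, 1677/14]
after L5 α=2/3: [8165/42, 8815/42, 2741/42]
after L6 α=4/7: [11301/98, 16151/98, 7837/98]
rounded: [115, 165, 80]


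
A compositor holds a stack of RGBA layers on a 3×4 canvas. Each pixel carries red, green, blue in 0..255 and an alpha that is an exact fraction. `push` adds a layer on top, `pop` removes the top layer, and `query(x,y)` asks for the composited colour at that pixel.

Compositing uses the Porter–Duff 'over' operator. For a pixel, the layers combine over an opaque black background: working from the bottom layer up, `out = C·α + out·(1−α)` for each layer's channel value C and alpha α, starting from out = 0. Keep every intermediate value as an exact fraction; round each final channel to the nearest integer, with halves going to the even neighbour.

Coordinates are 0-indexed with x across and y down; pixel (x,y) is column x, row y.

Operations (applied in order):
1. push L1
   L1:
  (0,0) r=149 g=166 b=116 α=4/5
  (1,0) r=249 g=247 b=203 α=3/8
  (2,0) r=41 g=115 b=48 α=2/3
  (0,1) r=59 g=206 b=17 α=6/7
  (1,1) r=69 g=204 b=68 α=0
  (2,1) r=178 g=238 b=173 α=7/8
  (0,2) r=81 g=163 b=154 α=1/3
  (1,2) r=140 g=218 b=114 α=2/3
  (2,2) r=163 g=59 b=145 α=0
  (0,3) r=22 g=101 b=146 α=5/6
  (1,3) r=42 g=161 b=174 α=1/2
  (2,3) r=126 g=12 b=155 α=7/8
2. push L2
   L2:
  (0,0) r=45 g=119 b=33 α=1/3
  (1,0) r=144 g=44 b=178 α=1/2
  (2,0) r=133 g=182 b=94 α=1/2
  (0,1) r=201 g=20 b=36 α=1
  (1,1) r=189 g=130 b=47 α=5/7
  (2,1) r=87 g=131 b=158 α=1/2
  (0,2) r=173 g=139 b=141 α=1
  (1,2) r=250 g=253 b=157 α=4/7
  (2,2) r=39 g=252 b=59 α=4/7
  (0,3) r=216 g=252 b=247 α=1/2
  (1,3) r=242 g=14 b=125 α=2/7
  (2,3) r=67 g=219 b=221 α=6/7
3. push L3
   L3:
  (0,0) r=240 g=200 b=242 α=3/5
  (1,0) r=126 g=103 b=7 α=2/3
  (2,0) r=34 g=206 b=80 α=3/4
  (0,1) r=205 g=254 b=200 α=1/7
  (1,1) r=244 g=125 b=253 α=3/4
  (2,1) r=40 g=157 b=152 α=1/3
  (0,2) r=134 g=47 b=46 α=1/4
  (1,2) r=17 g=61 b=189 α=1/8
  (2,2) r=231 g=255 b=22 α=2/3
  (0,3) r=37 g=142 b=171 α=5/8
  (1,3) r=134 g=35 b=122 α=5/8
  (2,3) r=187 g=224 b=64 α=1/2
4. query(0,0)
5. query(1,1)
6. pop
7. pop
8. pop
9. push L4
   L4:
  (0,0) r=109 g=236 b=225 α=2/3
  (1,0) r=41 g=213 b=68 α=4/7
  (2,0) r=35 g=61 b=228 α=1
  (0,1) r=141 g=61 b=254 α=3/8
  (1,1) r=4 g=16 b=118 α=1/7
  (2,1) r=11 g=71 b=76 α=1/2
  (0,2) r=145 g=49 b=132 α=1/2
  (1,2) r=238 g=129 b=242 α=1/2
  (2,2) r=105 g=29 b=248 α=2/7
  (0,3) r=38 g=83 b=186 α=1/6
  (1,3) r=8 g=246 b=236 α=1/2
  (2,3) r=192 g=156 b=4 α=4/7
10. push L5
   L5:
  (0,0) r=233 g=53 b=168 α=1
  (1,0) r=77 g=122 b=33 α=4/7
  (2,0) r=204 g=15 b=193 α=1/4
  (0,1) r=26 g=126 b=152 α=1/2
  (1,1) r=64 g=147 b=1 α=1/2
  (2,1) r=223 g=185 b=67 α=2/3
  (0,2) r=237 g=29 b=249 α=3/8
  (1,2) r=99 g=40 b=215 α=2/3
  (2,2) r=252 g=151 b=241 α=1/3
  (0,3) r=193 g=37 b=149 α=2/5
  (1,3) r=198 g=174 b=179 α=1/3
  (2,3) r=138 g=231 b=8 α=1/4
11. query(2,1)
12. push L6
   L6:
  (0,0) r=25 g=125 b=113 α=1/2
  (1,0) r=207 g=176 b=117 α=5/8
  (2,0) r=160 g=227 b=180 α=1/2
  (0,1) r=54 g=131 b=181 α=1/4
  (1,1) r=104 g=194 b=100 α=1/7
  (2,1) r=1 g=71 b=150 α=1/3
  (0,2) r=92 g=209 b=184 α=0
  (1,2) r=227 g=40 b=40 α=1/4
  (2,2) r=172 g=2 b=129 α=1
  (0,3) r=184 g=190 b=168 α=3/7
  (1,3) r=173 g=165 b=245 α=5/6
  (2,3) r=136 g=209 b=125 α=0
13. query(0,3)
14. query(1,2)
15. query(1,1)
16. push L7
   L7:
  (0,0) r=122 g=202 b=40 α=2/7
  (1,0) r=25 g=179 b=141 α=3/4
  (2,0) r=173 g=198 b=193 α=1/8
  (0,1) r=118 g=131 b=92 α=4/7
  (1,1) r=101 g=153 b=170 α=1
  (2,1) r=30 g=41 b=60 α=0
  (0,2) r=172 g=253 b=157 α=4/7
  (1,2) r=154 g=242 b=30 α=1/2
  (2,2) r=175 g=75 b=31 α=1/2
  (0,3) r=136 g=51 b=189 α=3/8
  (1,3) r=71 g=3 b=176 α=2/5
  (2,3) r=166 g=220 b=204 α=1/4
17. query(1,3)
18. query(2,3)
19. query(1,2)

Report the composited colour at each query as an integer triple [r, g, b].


query (0,0) [L1,L2,L3] — begin 0,0,0
L1 α=4/5: [596/5, 664/5, 464/5]
L2 α=1/3: [1417/15, 641/5, 1093/15]
L3 α=3/5: [13634/75, 4282/25, 13076/75]
rounded: [182, 171, 174]

query (1,1) [L1,L2,L3] — begin 0,0,0
+L1 (α=0) → [0, 0, 0]
+L2 (α=5/7) → [135, 650/7, 235/7]
+L3 (α=3/4) → [867/4, 3275/28, 1387/7]
→ [217, 117, 198]

at x=2,y=1 over L4,L5:
after L4 α=1/2: [11/2, 71/2, 38]
after L5 α=2/3: [301/2, 811/6, 172/3]
rounded: [150, 135, 57]

query (0,3) [L4,L5,L6] — begin 0,0,0
after L4 α=1/6: [19/3, 83/6, 31]
after L5 α=2/5: [81, 231/10, 391/5]
after L6 α=3/7: [876/7, 3312/35, 4084/35]
rounded: [125, 95, 117]

query (1,2) [L4,L5,L6] — begin 0,0,0
+L4 (α=1/2) → [119, 129/2, 121]
+L5 (α=2/3) → [317/3, 289/6, 551/3]
+L6 (α=1/4) → [136, 369/8, 591/4]
rounded: [136, 46, 148]

query (1,1) [L4,L5,L6] — begin 0,0,0
+L4 (α=1/7) → [4/7, 16/7, 118/7]
+L5 (α=1/2) → [226/7, 1045/14, 125/14]
+L6 (α=1/7) → [2084/49, 4493/49, 1075/49]
= [43, 92, 22]

(1,3) stack=L4,L5,L6,L7; from [0,0,0]:
+L4 (α=1/2) → [4, 123, 118]
+L5 (α=1/3) → [206/3, 140, 415/3]
+L6 (α=5/6) → [2801/18, 965/6, 2045/9]
+L7 (α=2/5) → [3653/30, 977/10, 3101/15]
= [122, 98, 207]

query (2,3) [L4,L5,L6,L7] — begin 0,0,0
+L4 (α=4/7) → [768/7, 624/7, 16/7]
+L5 (α=1/4) → [1635/14, 3489/28, 26/7]
+L6 (α=0) → [1635/14, 3489/28, 26/7]
+L7 (α=1/4) → [7229/56, 16627/112, 753/14]
rounded: [129, 148, 54]

at x=1,y=2 over L4,L5,L6,L7:
after L4 α=1/2: [119, 129/2, 121]
after L5 α=2/3: [317/3, 289/6, 551/3]
after L6 α=1/4: [136, 369/8, 591/4]
after L7 α=1/2: [145, 2305/16, 711/8]
→ [145, 144, 89]


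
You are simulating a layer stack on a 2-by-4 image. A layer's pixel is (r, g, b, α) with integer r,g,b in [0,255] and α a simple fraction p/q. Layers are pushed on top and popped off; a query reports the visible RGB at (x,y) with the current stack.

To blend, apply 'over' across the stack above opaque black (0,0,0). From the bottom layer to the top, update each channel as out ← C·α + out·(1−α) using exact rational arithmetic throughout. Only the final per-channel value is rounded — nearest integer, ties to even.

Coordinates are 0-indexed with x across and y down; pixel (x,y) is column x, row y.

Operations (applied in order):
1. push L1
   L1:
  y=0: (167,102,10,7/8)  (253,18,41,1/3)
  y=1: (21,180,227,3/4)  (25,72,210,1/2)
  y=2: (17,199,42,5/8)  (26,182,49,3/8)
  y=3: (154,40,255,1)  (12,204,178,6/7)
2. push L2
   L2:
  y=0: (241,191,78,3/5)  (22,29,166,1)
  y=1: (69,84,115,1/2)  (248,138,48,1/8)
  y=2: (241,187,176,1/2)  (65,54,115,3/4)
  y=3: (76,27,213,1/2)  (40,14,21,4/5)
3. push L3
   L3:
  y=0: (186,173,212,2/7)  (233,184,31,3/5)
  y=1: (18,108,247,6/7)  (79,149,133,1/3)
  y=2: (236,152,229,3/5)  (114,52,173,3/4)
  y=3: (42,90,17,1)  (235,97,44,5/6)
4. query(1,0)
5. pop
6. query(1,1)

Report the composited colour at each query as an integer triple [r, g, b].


query (1,0) [L1,L2,L3] — begin 0,0,0
after L1 α=1/3: [253/3, 6, 41/3]
after L2 α=1: [22, 29, 166]
after L3 α=3/5: [743/5, 122, 85]
= [149, 122, 85]

at x=1,y=1 over L1,L2:
after L1 α=1/2: [25/2, 36, 105]
after L2 α=1/8: [671/16, 195/4, 783/8]
→ [42, 49, 98]


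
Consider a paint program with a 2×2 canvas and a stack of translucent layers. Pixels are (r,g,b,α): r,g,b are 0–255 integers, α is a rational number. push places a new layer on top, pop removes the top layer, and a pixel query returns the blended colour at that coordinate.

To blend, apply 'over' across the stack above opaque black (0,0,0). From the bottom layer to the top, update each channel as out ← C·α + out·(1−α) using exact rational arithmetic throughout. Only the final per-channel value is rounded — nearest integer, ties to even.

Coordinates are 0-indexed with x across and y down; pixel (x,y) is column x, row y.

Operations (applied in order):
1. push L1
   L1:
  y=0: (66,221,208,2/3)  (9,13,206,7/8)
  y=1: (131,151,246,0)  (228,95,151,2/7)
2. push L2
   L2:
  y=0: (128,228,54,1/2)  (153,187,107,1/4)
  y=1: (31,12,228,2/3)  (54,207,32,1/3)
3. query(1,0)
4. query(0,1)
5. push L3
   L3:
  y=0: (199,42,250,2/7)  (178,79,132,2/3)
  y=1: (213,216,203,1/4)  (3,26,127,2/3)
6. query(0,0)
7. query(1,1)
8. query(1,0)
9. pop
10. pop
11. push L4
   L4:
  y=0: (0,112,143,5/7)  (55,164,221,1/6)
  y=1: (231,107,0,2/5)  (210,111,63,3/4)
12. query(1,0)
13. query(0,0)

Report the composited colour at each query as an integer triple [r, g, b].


(1,0) stack=L1,L2; from [0,0,0]:
after L1 α=7/8: [63/8, 91/8, 721/4]
after L2 α=1/4: [1413/32, 1769/32, 2591/16]
= [44, 55, 162]

at x=0,y=1 over L1,L2:
+L1 (α=0) → [0, 0, 0]
+L2 (α=2/3) → [62/3, 8, 152]
= [21, 8, 152]

at x=0,y=0 over L1,L2,L3:
L1 α=2/3: [44, 442/3, 416/3]
L2 α=1/2: [86, 563/3, 289/3]
L3 α=2/7: [828/7, 3067/21, 2945/21]
→ [118, 146, 140]

at x=1,y=1 over L1,L2,L3:
+L1 (α=2/7) → [456/7, 190/7, 302/7]
+L2 (α=1/3) → [430/7, 1829/21, 276/7]
+L3 (α=2/3) → [472/21, 2921/63, 2054/21]
= [22, 46, 98]

at x=1,y=0 over L1,L2,L3:
+L1 (α=7/8) → [63/8, 91/8, 721/4]
+L2 (α=1/4) → [1413/32, 1769/32, 2591/16]
+L3 (α=2/3) → [12805/96, 2275/32, 6815/48]
= [133, 71, 142]

at x=1,y=0 over L1,L4:
L1 α=7/8: [63/8, 91/8, 721/4]
L4 α=1/6: [755/48, 589/16, 4489/24]
rounded: [16, 37, 187]

(0,0) stack=L1,L4; from [0,0,0]:
after L1 α=2/3: [44, 442/3, 416/3]
after L4 α=5/7: [88/7, 2564/21, 2977/21]
= [13, 122, 142]
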